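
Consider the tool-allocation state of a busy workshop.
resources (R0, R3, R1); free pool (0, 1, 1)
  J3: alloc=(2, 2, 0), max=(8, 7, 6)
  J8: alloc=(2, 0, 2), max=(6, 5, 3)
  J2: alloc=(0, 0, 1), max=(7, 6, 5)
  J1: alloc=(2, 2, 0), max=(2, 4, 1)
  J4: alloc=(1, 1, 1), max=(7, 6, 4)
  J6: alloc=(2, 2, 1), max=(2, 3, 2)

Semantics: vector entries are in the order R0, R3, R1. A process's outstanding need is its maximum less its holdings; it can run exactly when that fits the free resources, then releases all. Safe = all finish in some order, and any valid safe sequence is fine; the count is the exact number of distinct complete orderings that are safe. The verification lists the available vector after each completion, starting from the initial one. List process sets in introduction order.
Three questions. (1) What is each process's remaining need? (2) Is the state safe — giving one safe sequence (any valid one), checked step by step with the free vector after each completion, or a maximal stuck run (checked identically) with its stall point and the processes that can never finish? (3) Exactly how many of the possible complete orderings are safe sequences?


(1) Outstanding need per process (order R0, R3, R1):
  J3: (6, 5, 6)
  J8: (4, 5, 1)
  J2: (7, 6, 4)
  J1: (0, 2, 1)
  J4: (6, 5, 3)
  J6: (0, 1, 1)
(2) SAFE — a valid safe sequence is J6, J1, J8, J4, J2, J3.
Key observation: J6 marks the first exact bind of the order: its need (0, 1, 1) fits the free (0, 1, 1) with zero slack on a requested resource.
Check, step by step:
  pool = (0, 1, 1)
  J6: need (0, 1, 1) fits (0, 1, 1); releases (2, 2, 1), pool now (2, 3, 2)
  J1: need (0, 2, 1) fits (2, 3, 2); releases (2, 2, 0), pool now (4, 5, 2)
  J8: need (4, 5, 1) fits (4, 5, 2); releases (2, 0, 2), pool now (6, 5, 4)
  J4: need (6, 5, 3) fits (6, 5, 4); releases (1, 1, 1), pool now (7, 6, 5)
  J2: need (7, 6, 4) fits (7, 6, 5); releases (0, 0, 1), pool now (7, 6, 6)
  J3: need (6, 5, 6) fits (7, 6, 6); releases (2, 2, 0), pool now (9, 8, 6)
(3) Precisely 1 of the possible complete orderings is a safe sequence.


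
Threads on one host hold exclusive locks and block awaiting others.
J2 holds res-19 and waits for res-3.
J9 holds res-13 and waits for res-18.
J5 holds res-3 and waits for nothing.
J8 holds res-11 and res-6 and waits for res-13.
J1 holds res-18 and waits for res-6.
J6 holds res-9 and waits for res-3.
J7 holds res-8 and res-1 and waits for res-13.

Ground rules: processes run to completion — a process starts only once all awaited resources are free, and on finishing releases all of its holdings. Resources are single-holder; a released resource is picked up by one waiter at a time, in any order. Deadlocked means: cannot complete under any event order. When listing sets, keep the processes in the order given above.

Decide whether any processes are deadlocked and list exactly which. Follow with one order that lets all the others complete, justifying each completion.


Deadlocked set: J9, J8, J1 and J7.
Key observation: the wait chain closes on itself along J9 -> J1 -> J8 -> J9; J7 waits into the deadlock from upstream.
One completion order for the rest: J5, J2, J6.
Verifying each step:
  run J5 (it waits on nothing); releases res-3
  run J2 (all its waits — res-3 — are resolved); releases res-19
  run J6 (all its waits — res-3 — are resolved); releases res-9


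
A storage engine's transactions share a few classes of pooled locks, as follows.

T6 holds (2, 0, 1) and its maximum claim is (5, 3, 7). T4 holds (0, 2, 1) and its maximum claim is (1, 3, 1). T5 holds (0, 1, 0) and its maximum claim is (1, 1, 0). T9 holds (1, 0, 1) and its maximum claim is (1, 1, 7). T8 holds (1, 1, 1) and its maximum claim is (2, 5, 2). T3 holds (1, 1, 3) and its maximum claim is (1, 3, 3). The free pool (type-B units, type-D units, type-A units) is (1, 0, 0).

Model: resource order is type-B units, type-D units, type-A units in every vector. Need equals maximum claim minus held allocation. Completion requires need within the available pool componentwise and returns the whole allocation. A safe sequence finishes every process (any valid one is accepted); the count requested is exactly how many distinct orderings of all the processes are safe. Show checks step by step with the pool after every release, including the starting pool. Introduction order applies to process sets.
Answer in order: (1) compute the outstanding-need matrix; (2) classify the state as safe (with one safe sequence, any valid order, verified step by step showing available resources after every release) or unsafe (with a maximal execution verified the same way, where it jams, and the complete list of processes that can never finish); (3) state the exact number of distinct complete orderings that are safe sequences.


(1) Remaining need (order type-B units, type-D units, type-A units):
  T6: (3, 3, 6)
  T4: (1, 1, 0)
  T5: (1, 0, 0)
  T9: (0, 1, 6)
  T8: (1, 4, 1)
  T3: (0, 2, 0)
(2) The state is UNSAFE.
Key observation: no order helps: past T5, T4, T3, T8, the free pool tops out at (3, 5, 5), below what each blocked process needs in type-A units.
A maximal execution: T5, T4, T3, T8 — then nothing else fits. Verifying each step:
  pool = (1, 0, 0)
  T5 needs (1, 0, 0) <= (1, 0, 0) -> finishes; pool += (0, 1, 0) = (1, 1, 0)
  T4 needs (1, 1, 0) <= (1, 1, 0) -> finishes; pool += (0, 2, 1) = (1, 3, 1)
  T3 needs (0, 2, 0) <= (1, 3, 1) -> finishes; pool += (1, 1, 3) = (2, 4, 4)
  T8 needs (1, 4, 1) <= (2, 4, 4) -> finishes; pool += (1, 1, 1) = (3, 5, 5)
  blocked: T6 wants (3, 3, 6), pool (3, 5, 5) — not enough type-A units
  blocked: T9 wants (0, 1, 6), pool (3, 5, 5) — not enough type-A units
Permanently blocked: T6 and T9.
(3) Exactly 0 of the possible complete orderings are safe sequences.


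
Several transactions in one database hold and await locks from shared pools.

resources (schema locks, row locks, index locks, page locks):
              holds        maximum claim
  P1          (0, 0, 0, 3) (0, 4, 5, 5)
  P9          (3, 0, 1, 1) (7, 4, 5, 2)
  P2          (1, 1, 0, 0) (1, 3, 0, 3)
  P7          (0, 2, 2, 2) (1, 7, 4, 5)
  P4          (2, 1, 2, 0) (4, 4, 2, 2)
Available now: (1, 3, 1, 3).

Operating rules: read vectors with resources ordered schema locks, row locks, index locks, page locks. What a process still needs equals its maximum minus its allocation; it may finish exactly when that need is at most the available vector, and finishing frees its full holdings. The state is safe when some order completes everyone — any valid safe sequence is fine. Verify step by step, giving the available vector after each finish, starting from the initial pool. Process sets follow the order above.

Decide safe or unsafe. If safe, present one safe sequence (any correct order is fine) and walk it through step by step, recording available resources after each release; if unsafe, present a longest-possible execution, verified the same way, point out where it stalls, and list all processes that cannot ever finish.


The state is SAFE; one workable sequence: P2, P4, P7, P1, P9.
Key observation: at P2 the run first touches a limit — (0, 2, 0, 3) against (1, 3, 1, 3), exact on a resource it actually requests.
Check, step by step:
  pool = (1, 3, 1, 3)
  P2 needs (0, 2, 0, 3) <= (1, 3, 1, 3) -> finishes; pool += (1, 1, 0, 0) = (2, 4, 1, 3)
  P4 needs (2, 3, 0, 2) <= (2, 4, 1, 3) -> finishes; pool += (2, 1, 2, 0) = (4, 5, 3, 3)
  P7 needs (1, 5, 2, 3) <= (4, 5, 3, 3) -> finishes; pool += (0, 2, 2, 2) = (4, 7, 5, 5)
  P1 needs (0, 4, 5, 2) <= (4, 7, 5, 5) -> finishes; pool += (0, 0, 0, 3) = (4, 7, 5, 8)
  P9 needs (4, 4, 4, 1) <= (4, 7, 5, 8) -> finishes; pool += (3, 0, 1, 1) = (7, 7, 6, 9)


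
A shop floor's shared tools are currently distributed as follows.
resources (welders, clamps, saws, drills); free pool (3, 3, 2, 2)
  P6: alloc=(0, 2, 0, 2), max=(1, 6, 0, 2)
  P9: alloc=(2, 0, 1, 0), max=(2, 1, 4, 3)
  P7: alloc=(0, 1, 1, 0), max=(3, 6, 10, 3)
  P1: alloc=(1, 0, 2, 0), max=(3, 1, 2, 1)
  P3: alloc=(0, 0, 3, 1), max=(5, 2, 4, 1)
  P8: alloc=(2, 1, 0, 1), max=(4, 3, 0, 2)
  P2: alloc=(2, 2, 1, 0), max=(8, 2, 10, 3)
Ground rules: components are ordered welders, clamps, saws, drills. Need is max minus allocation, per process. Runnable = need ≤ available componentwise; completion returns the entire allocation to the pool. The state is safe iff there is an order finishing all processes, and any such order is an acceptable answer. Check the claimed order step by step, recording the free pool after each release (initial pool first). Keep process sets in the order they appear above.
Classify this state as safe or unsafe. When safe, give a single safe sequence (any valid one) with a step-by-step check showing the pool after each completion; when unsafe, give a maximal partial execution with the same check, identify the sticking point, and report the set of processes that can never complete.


UNSAFE.
Key observation: no order helps: past P8, P3, P6, P9, P1, the free pool tops out at (8, 6, 8, 6), below what each blocked process needs in saws.
Going as far as possible: P8, P3, P6, P9, P1; after that, nothing fits. Step-by-step check:
  pool = (3, 3, 2, 2)
  P8 needs (2, 2, 0, 1) <= (3, 3, 2, 2) -> finishes; pool += (2, 1, 0, 1) = (5, 4, 2, 3)
  P3 needs (5, 2, 1, 0) <= (5, 4, 2, 3) -> finishes; pool += (0, 0, 3, 1) = (5, 4, 5, 4)
  P6 needs (1, 4, 0, 0) <= (5, 4, 5, 4) -> finishes; pool += (0, 2, 0, 2) = (5, 6, 5, 6)
  P9 needs (0, 1, 3, 3) <= (5, 6, 5, 6) -> finishes; pool += (2, 0, 1, 0) = (7, 6, 6, 6)
  P1 needs (2, 1, 0, 1) <= (7, 6, 6, 6) -> finishes; pool += (1, 0, 2, 0) = (8, 6, 8, 6)
  blocked: P7 wants (3, 5, 9, 3), pool (8, 6, 8, 6) — not enough saws
  blocked: P2 wants (6, 0, 9, 3), pool (8, 6, 8, 6) — not enough saws
Permanently blocked: P7 and P2.


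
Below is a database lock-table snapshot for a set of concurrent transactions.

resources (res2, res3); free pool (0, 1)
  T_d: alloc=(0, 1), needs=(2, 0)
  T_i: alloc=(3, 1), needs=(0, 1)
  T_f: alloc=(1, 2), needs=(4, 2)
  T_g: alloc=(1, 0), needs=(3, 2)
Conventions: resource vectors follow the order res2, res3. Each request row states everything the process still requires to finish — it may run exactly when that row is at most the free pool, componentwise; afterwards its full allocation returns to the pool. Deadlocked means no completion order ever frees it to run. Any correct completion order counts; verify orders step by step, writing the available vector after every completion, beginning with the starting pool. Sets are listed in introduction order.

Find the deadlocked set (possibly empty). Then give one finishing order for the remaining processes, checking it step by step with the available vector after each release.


No process is deadlocked.
Key observation: T_i can run right away; the returned allocation unlocks the remaining processes in turn.
One completion order for the rest: T_i, T_g, T_d, T_f. Step-by-step check:
  pool = (0, 1)
  T_i: need (0, 1) fits (0, 1); releases (3, 1), pool now (3, 2)
  T_g: need (3, 2) fits (3, 2); releases (1, 0), pool now (4, 2)
  T_d: need (2, 0) fits (4, 2); releases (0, 1), pool now (4, 3)
  T_f: need (4, 2) fits (4, 3); releases (1, 2), pool now (5, 5)


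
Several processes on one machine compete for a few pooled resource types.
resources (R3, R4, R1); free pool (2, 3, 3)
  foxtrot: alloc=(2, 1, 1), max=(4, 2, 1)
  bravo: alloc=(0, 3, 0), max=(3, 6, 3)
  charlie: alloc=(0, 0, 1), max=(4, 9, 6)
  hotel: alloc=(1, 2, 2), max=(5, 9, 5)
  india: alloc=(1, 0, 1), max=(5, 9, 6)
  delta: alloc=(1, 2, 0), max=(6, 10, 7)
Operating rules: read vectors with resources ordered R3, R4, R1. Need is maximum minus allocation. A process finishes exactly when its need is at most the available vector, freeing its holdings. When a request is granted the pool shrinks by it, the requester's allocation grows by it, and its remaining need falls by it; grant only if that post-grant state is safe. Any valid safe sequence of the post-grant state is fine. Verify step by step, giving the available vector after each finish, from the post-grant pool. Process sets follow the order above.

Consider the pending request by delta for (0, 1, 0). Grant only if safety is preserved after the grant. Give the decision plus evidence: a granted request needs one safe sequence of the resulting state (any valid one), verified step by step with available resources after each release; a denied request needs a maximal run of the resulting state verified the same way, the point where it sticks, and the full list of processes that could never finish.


DENY — the pretend-granted state is unsafe.
Key observation: once foxtrot, bravo finish, the pool peaks at (4, 6, 4) — and every remaining process still needs more R4 than that.
On the post-grant state, foxtrot, bravo is a maximal run — nothing extends it. Check, step by step:
  pool = (2, 2, 3)
  foxtrot needs (2, 1, 0) <= (2, 2, 3) -> finishes; pool += (2, 1, 1) = (4, 3, 4)
  bravo needs (3, 3, 3) <= (4, 3, 4) -> finishes; pool += (0, 3, 0) = (4, 6, 4)
  charlie still needs (4, 9, 5) but only (4, 6, 4) is free — short on R4 and R1
  hotel still needs (4, 7, 3) but only (4, 6, 4) is free — short on R4
  india still needs (4, 9, 5) but only (4, 6, 4) is free — short on R4 and R1
  delta still needs (5, 7, 7) but only (4, 6, 4) is free — short on R3, R4 and R1
Processes that could never finish after the grant: charlie, hotel, india and delta.


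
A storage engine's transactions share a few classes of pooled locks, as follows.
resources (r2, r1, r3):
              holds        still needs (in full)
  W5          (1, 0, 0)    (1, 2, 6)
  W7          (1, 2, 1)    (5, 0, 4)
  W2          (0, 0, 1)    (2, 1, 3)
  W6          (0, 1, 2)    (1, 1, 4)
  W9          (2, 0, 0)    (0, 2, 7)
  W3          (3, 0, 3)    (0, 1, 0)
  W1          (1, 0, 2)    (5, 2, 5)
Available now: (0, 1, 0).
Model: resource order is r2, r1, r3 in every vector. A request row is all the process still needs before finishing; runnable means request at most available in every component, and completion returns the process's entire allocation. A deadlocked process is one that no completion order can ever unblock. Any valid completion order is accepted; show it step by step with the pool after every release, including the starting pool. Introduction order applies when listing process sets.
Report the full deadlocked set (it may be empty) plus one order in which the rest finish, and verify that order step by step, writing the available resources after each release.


Deadlocked: W7, W9 and W1.
Key observation: after W3, W2, W6, W5 the pool peaks at (4, 2, 6), and each blocked process is short somewhere: W7 on r2; W9 on r3; W1 on r2.
The rest can finish in the order W3, W2, W6, W5. Step-by-step check:
  pool = (0, 1, 0)
  run W3 (needs (0, 1, 0), free (0, 1, 0)); after release of (3, 0, 3) the pool is (3, 1, 3)
  run W2 (needs (2, 1, 3), free (3, 1, 3)); after release of (0, 0, 1) the pool is (3, 1, 4)
  run W6 (needs (1, 1, 4), free (3, 1, 4)); after release of (0, 1, 2) the pool is (3, 2, 6)
  run W5 (needs (1, 2, 6), free (3, 2, 6)); after release of (1, 0, 0) the pool is (4, 2, 6)
The stuck group stays short no matter what:
  blocked: W7 wants (5, 0, 4), pool (4, 2, 6) — not enough r2
  blocked: W9 wants (0, 2, 7), pool (4, 2, 6) — not enough r3
  blocked: W1 wants (5, 2, 5), pool (4, 2, 6) — not enough r2


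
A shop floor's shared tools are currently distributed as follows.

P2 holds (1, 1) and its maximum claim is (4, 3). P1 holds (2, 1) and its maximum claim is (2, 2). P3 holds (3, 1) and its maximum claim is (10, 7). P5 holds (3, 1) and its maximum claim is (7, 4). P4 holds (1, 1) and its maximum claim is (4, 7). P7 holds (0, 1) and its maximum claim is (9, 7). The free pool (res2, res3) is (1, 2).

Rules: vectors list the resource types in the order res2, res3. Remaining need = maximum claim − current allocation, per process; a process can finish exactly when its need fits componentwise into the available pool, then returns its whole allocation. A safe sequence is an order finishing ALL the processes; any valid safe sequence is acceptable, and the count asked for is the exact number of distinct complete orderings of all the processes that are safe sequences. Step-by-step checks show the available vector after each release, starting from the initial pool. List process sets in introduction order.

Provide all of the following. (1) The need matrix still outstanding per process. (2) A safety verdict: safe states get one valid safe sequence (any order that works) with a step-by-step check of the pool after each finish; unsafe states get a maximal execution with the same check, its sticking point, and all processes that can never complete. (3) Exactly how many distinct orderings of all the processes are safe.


(1) Need matrix, components ordered res2, res3:
  P2: (3, 2)
  P1: (0, 1)
  P3: (7, 6)
  P5: (4, 3)
  P4: (3, 6)
  P7: (9, 6)
(2) The state is UNSAFE.
Key observation: once P1, P2, P5 finish, the pool peaks at (7, 5) — and every remaining process still needs more res3 than that.
A maximal execution: P1, P2, P5 — then nothing else fits. Walking it through:
  pool = (1, 2)
  run P1 (needs (0, 1), free (1, 2)); after release of (2, 1) the pool is (3, 3)
  run P2 (needs (3, 2), free (3, 3)); after release of (1, 1) the pool is (4, 4)
  run P5 (needs (4, 3), free (4, 4)); after release of (3, 1) the pool is (7, 5)
  P3 cannot run: need (7, 6) vs free (7, 5) (insufficient res3)
  P4 cannot run: need (3, 6) vs free (7, 5) (insufficient res3)
  P7 cannot run: need (9, 6) vs free (7, 5) (insufficient res2 and res3)
Permanently blocked: P3, P4 and P7.
(3) Exactly 0 of the possible complete orderings are safe sequences.


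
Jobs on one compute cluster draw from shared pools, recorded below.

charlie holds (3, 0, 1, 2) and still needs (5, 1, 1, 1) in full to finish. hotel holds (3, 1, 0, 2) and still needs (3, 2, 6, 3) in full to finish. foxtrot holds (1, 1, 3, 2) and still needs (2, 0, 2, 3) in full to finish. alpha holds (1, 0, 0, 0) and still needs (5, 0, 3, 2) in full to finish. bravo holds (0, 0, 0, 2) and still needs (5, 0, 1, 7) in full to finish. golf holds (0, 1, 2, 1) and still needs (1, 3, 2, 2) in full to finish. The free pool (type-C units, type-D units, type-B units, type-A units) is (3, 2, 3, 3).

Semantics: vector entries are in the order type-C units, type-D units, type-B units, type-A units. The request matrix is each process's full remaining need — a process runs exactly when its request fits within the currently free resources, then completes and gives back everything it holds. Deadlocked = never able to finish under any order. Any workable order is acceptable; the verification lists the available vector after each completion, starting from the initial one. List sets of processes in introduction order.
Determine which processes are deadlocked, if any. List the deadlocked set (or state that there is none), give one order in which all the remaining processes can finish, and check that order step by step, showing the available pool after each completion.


No process is deadlocked.
Key observation: no deadlock: foxtrot fits now, and the freed resources carry the rest through.
A valid finishing order for the others: foxtrot, hotel, bravo, alpha, golf, charlie. Step-by-step check:
  pool = (3, 2, 3, 3)
  run foxtrot (needs (2, 0, 2, 3), free (3, 2, 3, 3)); after release of (1, 1, 3, 2) the pool is (4, 3, 6, 5)
  run hotel (needs (3, 2, 6, 3), free (4, 3, 6, 5)); after release of (3, 1, 0, 2) the pool is (7, 4, 6, 7)
  run bravo (needs (5, 0, 1, 7), free (7, 4, 6, 7)); after release of (0, 0, 0, 2) the pool is (7, 4, 6, 9)
  run alpha (needs (5, 0, 3, 2), free (7, 4, 6, 9)); after release of (1, 0, 0, 0) the pool is (8, 4, 6, 9)
  run golf (needs (1, 3, 2, 2), free (8, 4, 6, 9)); after release of (0, 1, 2, 1) the pool is (8, 5, 8, 10)
  run charlie (needs (5, 1, 1, 1), free (8, 5, 8, 10)); after release of (3, 0, 1, 2) the pool is (11, 5, 9, 12)


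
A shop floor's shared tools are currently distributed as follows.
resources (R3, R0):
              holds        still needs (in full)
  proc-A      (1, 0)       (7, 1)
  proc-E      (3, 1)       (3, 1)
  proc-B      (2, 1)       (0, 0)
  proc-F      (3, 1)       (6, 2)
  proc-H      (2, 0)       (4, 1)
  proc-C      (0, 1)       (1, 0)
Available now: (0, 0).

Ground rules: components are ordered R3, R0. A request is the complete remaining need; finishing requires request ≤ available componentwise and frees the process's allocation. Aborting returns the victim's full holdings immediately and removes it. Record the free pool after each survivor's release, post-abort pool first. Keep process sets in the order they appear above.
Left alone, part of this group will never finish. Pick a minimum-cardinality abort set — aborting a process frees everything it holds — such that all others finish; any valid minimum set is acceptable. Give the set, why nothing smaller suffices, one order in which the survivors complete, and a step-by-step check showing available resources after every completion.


Abort proc-F.
Key observation: no ordering could ever have run proc-E before the abort of proc-F; with (3, 1) back in the pool it fits at step 3.
Minimality: the empty abort set fails — the state is deadlocked as it stands.
Survivors finish in the order: proc-B, proc-C, proc-E, proc-A, proc-H. Verifying each step (pool after the aborts first):
  pool = (3, 1)
  proc-B needs (0, 0) <= (3, 1) -> finishes; pool += (2, 1) = (5, 2)
  proc-C needs (1, 0) <= (5, 2) -> finishes; pool += (0, 1) = (5, 3)
  proc-E needs (3, 1) <= (5, 3) -> finishes; pool += (3, 1) = (8, 4)
  proc-A needs (7, 1) <= (8, 4) -> finishes; pool += (1, 0) = (9, 4)
  proc-H needs (4, 1) <= (9, 4) -> finishes; pool += (2, 0) = (11, 4)


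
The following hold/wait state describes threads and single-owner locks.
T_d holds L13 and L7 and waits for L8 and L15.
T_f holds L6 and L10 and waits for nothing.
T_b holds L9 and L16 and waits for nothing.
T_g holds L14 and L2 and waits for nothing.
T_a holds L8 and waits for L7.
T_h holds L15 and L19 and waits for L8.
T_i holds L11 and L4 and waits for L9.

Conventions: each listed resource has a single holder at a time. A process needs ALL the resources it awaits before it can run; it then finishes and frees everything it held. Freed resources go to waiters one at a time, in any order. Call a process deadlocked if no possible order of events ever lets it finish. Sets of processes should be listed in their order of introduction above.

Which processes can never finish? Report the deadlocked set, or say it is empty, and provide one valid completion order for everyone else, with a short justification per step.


Deadlocked set: T_d, T_a and T_h.
Key observation: T_d -> T_a -> T_d is a circular wait — nothing in it can go first; T_h is caught in further circular waits.
The rest can finish in the order T_f, T_b, T_i, T_g.
Check, step by step:
  run T_f (it waits on nothing); releases L6 and L10
  run T_b (it waits on nothing); releases L9 and L16
  T_i waits on L9 — all released -> runs and releases L11 and L4
  run T_g (it waits on nothing); releases L14 and L2


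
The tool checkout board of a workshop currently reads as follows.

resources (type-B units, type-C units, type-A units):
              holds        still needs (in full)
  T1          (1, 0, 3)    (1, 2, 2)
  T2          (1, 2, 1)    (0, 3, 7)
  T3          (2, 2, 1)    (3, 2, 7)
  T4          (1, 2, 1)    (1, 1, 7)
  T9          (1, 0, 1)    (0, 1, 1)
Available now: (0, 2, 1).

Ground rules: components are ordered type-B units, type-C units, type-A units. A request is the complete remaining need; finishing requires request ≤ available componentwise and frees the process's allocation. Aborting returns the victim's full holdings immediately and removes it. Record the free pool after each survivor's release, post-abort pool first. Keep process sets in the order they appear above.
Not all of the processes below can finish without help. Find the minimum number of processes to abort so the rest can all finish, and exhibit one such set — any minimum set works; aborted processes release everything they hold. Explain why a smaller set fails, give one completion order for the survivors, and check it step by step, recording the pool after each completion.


Abort T2 and T4.
Key observation: T3 had no path to completion before; after the abort of T2 and T4 ((2, 4, 2) returned), step 3 is where it fits.
Minimality, checking each single-abort alternative: T1 alone leaves T2 blocked (short on type-C units and type-A units); T2 alone leaves T3 blocked (short on type-A units); T3 alone leaves T2 blocked (short on type-A units); T4 alone leaves T2 blocked (short on type-A units); T9 alone leaves T2 blocked (short on type-C units and type-A units).
Survivors finish in the order: T1, T9, T3. Check, step by step (pool after the aborts first):
  pool = (2, 6, 3)
  T1: need (1, 2, 2) fits (2, 6, 3); releases (1, 0, 3), pool now (3, 6, 6)
  T9: need (0, 1, 1) fits (3, 6, 6); releases (1, 0, 1), pool now (4, 6, 7)
  T3: need (3, 2, 7) fits (4, 6, 7); releases (2, 2, 1), pool now (6, 8, 8)


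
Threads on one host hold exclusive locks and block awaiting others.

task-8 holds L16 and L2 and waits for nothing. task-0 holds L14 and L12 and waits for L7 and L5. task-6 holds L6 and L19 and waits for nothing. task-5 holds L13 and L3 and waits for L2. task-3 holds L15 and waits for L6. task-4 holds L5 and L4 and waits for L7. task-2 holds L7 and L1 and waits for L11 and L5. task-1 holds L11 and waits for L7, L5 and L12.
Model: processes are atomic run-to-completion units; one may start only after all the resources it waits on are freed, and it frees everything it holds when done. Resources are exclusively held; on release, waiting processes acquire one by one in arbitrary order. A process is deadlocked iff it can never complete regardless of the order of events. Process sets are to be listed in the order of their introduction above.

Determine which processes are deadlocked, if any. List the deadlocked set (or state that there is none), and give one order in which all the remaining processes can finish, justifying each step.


Deadlocked set: task-0, task-4, task-2 and task-1.
Key observation: the loop task-4 -> task-2 -> task-4 blocks itself forever; task-0 and task-1 are caught in further circular waits.
A valid finishing order for the others: task-8, task-6, task-3, task-5.
Verifying each step:
  run task-8 (it waits on nothing); releases L16 and L2
  run task-6 (it waits on nothing); releases L6 and L19
  task-3 waits on L6 — all released -> runs and releases L15
  task-5 waits on L2 — all released -> runs and releases L13 and L3


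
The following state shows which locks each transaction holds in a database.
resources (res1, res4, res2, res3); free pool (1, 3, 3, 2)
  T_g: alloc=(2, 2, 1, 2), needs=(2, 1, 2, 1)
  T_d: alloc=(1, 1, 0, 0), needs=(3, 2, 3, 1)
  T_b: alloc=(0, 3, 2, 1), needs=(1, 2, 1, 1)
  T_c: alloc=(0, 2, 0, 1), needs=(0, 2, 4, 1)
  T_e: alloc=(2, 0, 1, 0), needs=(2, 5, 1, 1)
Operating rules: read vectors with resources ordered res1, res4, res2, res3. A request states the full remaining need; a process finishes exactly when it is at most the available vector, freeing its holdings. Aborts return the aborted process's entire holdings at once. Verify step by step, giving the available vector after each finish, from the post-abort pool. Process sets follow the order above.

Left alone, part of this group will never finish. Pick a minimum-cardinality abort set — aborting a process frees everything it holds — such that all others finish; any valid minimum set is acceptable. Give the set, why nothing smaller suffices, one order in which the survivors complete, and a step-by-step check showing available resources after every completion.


Minimum abort set: T_e.
Key observation: before aborting T_e, T_d was permanently blocked — no order could ever run it; afterwards it completes at step 2.
No smaller set exists: with zero aborts the deadlock remains.
The survivors complete as T_b, T_d, T_c, T_g. Walking it through (starting from the post-abort pool):
  pool = (3, 3, 4, 2)
  T_b needs (1, 2, 1, 1) <= (3, 3, 4, 2) -> finishes; pool += (0, 3, 2, 1) = (3, 6, 6, 3)
  T_d needs (3, 2, 3, 1) <= (3, 6, 6, 3) -> finishes; pool += (1, 1, 0, 0) = (4, 7, 6, 3)
  T_c needs (0, 2, 4, 1) <= (4, 7, 6, 3) -> finishes; pool += (0, 2, 0, 1) = (4, 9, 6, 4)
  T_g needs (2, 1, 2, 1) <= (4, 9, 6, 4) -> finishes; pool += (2, 2, 1, 2) = (6, 11, 7, 6)


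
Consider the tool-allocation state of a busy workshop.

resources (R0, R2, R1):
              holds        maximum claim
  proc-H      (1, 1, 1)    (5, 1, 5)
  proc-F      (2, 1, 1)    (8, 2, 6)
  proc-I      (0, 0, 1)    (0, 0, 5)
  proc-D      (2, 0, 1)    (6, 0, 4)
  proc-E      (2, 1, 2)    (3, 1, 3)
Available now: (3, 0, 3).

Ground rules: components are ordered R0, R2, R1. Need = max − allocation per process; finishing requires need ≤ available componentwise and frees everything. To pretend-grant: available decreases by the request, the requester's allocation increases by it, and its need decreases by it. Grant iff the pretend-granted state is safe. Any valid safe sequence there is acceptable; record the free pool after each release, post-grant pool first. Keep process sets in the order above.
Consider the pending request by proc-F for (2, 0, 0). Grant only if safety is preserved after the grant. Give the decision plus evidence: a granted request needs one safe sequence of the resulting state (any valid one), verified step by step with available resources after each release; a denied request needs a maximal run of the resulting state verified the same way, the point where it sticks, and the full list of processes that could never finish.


DENY: after the grant no complete ordering would exist.
Key observation: proc-E, proc-I can finish, but then (3, 1, 6) is all there is, and the blocked group's R0 demands exceed it.
Pretend the grant happened; the run proc-E, proc-I goes as far as possible. Walking it through:
  pool = (1, 0, 3)
  run proc-E (needs (1, 0, 1), free (1, 0, 3)); after release of (2, 1, 2) the pool is (3, 1, 5)
  run proc-I (needs (0, 0, 4), free (3, 1, 5)); after release of (0, 0, 1) the pool is (3, 1, 6)
  blocked: proc-H wants (4, 0, 4), pool (3, 1, 6) — not enough R0
  blocked: proc-F wants (4, 1, 5), pool (3, 1, 6) — not enough R0
  blocked: proc-D wants (4, 0, 3), pool (3, 1, 6) — not enough R0
Had the request been granted, proc-H, proc-F and proc-D could never finish.


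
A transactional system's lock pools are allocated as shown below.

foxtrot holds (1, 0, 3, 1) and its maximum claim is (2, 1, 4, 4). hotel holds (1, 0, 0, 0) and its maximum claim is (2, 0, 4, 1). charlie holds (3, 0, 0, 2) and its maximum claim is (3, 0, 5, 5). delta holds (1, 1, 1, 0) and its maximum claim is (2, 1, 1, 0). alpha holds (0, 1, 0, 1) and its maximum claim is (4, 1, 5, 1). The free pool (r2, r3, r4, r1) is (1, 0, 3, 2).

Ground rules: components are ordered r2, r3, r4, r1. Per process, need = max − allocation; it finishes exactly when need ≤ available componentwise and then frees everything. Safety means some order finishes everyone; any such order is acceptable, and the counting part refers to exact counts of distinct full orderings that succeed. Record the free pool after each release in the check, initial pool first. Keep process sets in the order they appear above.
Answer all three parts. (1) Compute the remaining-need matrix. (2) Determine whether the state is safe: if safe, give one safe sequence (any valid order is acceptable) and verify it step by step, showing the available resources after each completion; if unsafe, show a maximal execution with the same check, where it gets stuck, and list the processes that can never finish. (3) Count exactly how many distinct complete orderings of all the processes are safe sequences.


(1) Need matrix, components ordered r2, r3, r4, r1:
  foxtrot: (1, 1, 1, 3)
  hotel: (1, 0, 4, 1)
  charlie: (0, 0, 5, 3)
  delta: (1, 0, 0, 0)
  alpha: (4, 0, 5, 0)
(2) UNSAFE.
Key observation: after delta, hotel the pool peaks at (3, 1, 4, 2), and each blocked process is short somewhere: foxtrot on r1; charlie on r4, r1; alpha on r2, r4.
Going as far as possible: delta, hotel; after that, nothing fits. Step-by-step check:
  pool = (1, 0, 3, 2)
  delta: need (1, 0, 0, 0) fits (1, 0, 3, 2); releases (1, 1, 1, 0), pool now (2, 1, 4, 2)
  hotel: need (1, 0, 4, 1) fits (2, 1, 4, 2); releases (1, 0, 0, 0), pool now (3, 1, 4, 2)
  foxtrot cannot run: need (1, 1, 1, 3) vs free (3, 1, 4, 2) (insufficient r1)
  charlie cannot run: need (0, 0, 5, 3) vs free (3, 1, 4, 2) (insufficient r4 and r1)
  alpha cannot run: need (4, 0, 5, 0) vs free (3, 1, 4, 2) (insufficient r2 and r4)
Never able to finish: foxtrot, charlie and alpha.
(3) Precisely 0 of the possible complete orderings are safe sequences.


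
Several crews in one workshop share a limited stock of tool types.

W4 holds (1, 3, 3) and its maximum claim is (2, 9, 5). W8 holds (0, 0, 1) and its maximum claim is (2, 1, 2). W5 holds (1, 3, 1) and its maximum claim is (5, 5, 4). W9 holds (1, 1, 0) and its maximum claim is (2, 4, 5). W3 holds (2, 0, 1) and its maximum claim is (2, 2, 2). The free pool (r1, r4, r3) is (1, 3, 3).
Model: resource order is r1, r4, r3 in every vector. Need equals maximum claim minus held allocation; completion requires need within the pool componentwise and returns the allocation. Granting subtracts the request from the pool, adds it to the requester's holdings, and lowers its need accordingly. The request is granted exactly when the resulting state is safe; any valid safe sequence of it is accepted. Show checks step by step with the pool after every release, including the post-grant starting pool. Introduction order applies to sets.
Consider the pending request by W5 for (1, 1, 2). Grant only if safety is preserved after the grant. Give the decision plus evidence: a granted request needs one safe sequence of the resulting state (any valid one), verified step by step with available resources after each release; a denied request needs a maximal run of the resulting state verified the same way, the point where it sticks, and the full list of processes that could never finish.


DENY — the pretend-granted state is unsafe.
Key observation: after W3, W8 the pool peaks at (2, 2, 3), and each blocked process is short somewhere: W4 on r4; W5 on r1; W9 on r4, r3.
On the post-grant state, W3, W8 is a maximal run — nothing extends it. Step-by-step check:
  pool = (0, 2, 1)
  W3: need (0, 2, 1) fits (0, 2, 1); releases (2, 0, 1), pool now (2, 2, 2)
  W8: need (2, 1, 1) fits (2, 2, 2); releases (0, 0, 1), pool now (2, 2, 3)
  W4 still needs (1, 6, 2) but only (2, 2, 3) is free — short on r4
  W5 still needs (3, 1, 1) but only (2, 2, 3) is free — short on r1
  W9 still needs (1, 3, 5) but only (2, 2, 3) is free — short on r4 and r3
Had the request been granted, W4, W5 and W9 could never finish.


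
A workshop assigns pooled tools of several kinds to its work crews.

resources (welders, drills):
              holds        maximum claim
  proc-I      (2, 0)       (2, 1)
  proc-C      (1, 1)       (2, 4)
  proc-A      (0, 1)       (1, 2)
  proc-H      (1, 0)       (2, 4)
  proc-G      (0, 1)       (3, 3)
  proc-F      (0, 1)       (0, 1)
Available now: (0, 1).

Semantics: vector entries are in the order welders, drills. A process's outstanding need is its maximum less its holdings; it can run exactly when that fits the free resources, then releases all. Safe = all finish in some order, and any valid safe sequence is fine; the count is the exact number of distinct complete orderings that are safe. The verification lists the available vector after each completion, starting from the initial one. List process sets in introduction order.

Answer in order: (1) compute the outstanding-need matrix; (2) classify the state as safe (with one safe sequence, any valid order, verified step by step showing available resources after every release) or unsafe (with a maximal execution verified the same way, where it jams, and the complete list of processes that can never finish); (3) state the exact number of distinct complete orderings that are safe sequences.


(1) Need matrix, components ordered welders, drills:
  proc-I: (0, 1)
  proc-C: (1, 3)
  proc-A: (1, 1)
  proc-H: (1, 4)
  proc-G: (3, 2)
  proc-F: (0, 0)
(2) SAFE, for example via the order proc-F, proc-I, proc-A, proc-C, proc-G, proc-H.
Key observation: the order's first zero-slack moment is proc-C ((1, 3) needed, (2, 3) free — a requested resource with nothing to spare).
Step-by-step check:
  pool = (0, 1)
  proc-F needs (0, 0) <= (0, 1) -> finishes; pool += (0, 1) = (0, 2)
  proc-I needs (0, 1) <= (0, 2) -> finishes; pool += (2, 0) = (2, 2)
  proc-A needs (1, 1) <= (2, 2) -> finishes; pool += (0, 1) = (2, 3)
  proc-C needs (1, 3) <= (2, 3) -> finishes; pool += (1, 1) = (3, 4)
  proc-G needs (3, 2) <= (3, 4) -> finishes; pool += (0, 1) = (3, 5)
  proc-H needs (1, 4) <= (3, 5) -> finishes; pool += (1, 0) = (4, 5)
(3) Exactly 6 of the possible complete orderings are safe sequences.


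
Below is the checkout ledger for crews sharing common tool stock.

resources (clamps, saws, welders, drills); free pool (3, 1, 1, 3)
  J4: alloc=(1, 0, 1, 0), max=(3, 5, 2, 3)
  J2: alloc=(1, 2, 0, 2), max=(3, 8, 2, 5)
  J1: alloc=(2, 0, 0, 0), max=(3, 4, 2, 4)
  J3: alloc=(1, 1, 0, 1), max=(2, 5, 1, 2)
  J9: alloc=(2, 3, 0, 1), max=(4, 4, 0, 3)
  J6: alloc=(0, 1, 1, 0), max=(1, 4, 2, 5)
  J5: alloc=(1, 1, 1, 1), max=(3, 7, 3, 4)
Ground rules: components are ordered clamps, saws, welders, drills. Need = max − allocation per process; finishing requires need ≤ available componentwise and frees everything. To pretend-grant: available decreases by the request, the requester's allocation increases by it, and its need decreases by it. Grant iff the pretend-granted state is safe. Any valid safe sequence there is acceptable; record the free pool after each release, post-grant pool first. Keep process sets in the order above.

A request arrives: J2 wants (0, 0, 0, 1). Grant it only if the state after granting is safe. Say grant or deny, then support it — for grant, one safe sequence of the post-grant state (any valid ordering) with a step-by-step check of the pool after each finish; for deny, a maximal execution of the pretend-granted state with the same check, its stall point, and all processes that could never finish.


DENY — the pretend-granted state is unsafe.
Key observation: after J9, J3, J4, J1 the pool peaks at (9, 5, 2, 4), and each blocked process is short somewhere: J2 on saws; J6 on drills; J5 on saws.
After a pretend grant, a maximal execution: J9, J3, J4, J1 — then nothing else fits. Walking it through:
  pool = (3, 1, 1, 2)
  J9: need (2, 1, 0, 2) fits (3, 1, 1, 2); releases (2, 3, 0, 1), pool now (5, 4, 1, 3)
  J3: need (1, 4, 1, 1) fits (5, 4, 1, 3); releases (1, 1, 0, 1), pool now (6, 5, 1, 4)
  J4: need (2, 5, 1, 3) fits (6, 5, 1, 4); releases (1, 0, 1, 0), pool now (7, 5, 2, 4)
  J1: need (1, 4, 2, 4) fits (7, 5, 2, 4); releases (2, 0, 0, 0), pool now (9, 5, 2, 4)
  J2 still needs (2, 6, 2, 2) but only (9, 5, 2, 4) is free — short on saws
  J6 still needs (1, 3, 1, 5) but only (9, 5, 2, 4) is free — short on drills
  J5 still needs (2, 6, 2, 3) but only (9, 5, 2, 4) is free — short on saws
Had the request been granted, J2, J6 and J5 could never finish.


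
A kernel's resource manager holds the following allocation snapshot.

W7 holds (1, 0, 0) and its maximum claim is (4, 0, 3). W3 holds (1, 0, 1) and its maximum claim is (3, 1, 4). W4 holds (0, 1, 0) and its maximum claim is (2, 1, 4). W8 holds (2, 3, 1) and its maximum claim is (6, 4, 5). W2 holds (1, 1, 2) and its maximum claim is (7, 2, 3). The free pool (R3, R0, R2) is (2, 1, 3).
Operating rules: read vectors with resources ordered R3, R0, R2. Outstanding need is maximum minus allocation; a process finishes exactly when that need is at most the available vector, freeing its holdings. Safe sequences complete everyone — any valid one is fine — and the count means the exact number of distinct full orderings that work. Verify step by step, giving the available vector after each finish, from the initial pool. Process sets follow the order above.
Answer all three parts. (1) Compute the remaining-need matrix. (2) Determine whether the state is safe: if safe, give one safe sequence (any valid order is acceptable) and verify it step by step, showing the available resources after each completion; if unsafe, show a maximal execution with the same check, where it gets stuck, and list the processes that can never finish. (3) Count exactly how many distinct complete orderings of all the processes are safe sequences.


(1) Need matrix, components ordered R3, R0, R2:
  W7: (3, 0, 3)
  W3: (2, 1, 3)
  W4: (2, 0, 4)
  W8: (4, 1, 4)
  W2: (6, 1, 1)
(2) The state is SAFE; one workable sequence: W3, W4, W7, W8, W2.
Key observation: W3 marks the first exact bind of the order: its need (2, 1, 3) fits the free (2, 1, 3) with zero slack on a requested resource.
Step-by-step check:
  pool = (2, 1, 3)
  W3: need (2, 1, 3) fits (2, 1, 3); releases (1, 0, 1), pool now (3, 1, 4)
  W4: need (2, 0, 4) fits (3, 1, 4); releases (0, 1, 0), pool now (3, 2, 4)
  W7: need (3, 0, 3) fits (3, 2, 4); releases (1, 0, 0), pool now (4, 2, 4)
  W8: need (4, 1, 4) fits (4, 2, 4); releases (2, 3, 1), pool now (6, 5, 5)
  W2: need (6, 1, 1) fits (6, 5, 5); releases (1, 1, 2), pool now (7, 6, 7)
(3) Precisely 4 of the possible complete orderings are safe sequences.
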